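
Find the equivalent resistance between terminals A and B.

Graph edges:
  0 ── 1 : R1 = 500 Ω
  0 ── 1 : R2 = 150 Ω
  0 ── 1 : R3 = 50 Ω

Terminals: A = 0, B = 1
Reduce the network between node 0 (A) and node 1 (B) by series/parallel combination:
  Rp1 = R1 ‖ R2 ‖ R3 (parallel, all between nodes 0 and 1) = 1/(1/500 + 1/150 + 1/50) = 34.88 Ω
R_eq = 34.88 Ω

Final answer: 34.88 Ω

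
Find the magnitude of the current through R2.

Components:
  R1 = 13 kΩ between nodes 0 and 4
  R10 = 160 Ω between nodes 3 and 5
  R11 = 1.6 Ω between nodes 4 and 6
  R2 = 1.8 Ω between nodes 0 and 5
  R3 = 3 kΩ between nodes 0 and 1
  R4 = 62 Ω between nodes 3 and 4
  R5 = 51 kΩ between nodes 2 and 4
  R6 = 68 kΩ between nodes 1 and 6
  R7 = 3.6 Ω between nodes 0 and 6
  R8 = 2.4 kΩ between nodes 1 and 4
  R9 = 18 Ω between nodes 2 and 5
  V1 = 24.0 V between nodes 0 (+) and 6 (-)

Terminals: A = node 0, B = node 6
Nodal analysis, taking node 6 as the 0 V reference.
Source V1 fixes V_0 = 24 V.
KCL at each unknown node (sum of currents leaving = 0; resistances in Ω):
  Node 1: (V_1 - 24)/3000 + (V_1 - 0)/68000 + (V_1 - V_4)/2400 = 0
  Node 2: (V_2 - V_4)/51000 + (V_2 - V_5)/18 = 0
  Node 3: (V_3 - V_4)/62 + (V_3 - V_5)/160 = 0
  Node 4: (V_4 - 24)/13000 + (V_4 - V_3)/62 + (V_4 - V_2)/51000 + (V_4 - V_1)/2400 + (V_4 - 0)/1.6 = 0
  Node 5: (V_5 - 24)/1.8 + (V_5 - V_2)/18 + (V_5 - V_3)/160 = 0
Collecting terms (coefficients in siemens):
  0.0007647·V_1 - 0.0004167·V_4 = 0.008
  0.05558·V_2 - 0.00001961·V_4 - 0.05556·V_5 = 0
  0.02238·V_3 - 0.01613·V_4 - 0.00625·V_5 = 0
  0.6416·V_4 - 0.0004167·V_1 - 0.00001961·V_2 - 0.01613·V_3 = 0.001846
  0.6174·V_5 - 0.05556·V_2 - 0.00625·V_3 = 13.33
Solving these 5 simultaneous equations (Gaussian elimination) gives:
  V_1 = 10.56 V, V_2 = 23.8 V, V_3 = 6.779 V, V_4 = 0.1809 V
  V_5 = 23.81 V
I_R2 = (V_0 - V_5)/R2 = (24 - 23.81)/1.8 = 0.1069 A
|I_R2| = 0.1069 A

Final answer: |I_R2| = 0.1069 A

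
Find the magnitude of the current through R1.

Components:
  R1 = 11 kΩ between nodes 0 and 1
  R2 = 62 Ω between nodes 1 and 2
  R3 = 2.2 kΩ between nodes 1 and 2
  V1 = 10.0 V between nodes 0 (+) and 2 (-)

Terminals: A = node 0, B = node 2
Nodal analysis, taking node 2 as the 0 V reference.
Source V1 fixes V_0 = 10 V.
KCL at each unknown node (sum of currents leaving = 0; resistances in Ω):
  Node 1: (V_1 - 10)/11000 + (V_1 - 0)/62 + (V_1 - 0)/2200 = 0
Collecting terms: 0.01667 × V_1 = 0.0009091  =>  V_1 = 0.05452 V
I_R1 = (V_0 - V_1)/R1 = (10 - 0.05452)/11000 = 0.0009041 A
|I_R1| = 0.0009041 A

Final answer: |I_R1| = 0.0009041 A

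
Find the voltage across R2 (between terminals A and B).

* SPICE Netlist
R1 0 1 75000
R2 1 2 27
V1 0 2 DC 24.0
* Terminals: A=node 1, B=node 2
R1 and R2 are in series across V1 (node 0 → node 1 → node 2), and the output A–B is taken across R2, so this is a voltage divider.
Series current: I = V1/(R1 + R2) = 24/(75000 + 27) = 24/75030 = 0.0003199 A
V_R2 = I × R2 = V1 × R2/(R1 + R2) = 24 × 27/75030 = 0.008637 V

Final answer: 0.008637 V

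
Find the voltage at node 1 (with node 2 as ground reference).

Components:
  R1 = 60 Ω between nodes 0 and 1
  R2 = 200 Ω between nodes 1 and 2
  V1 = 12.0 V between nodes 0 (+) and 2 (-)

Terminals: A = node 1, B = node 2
Nodal analysis, taking node 2 as the 0 V reference.
Source V1 fixes V_0 = 12 V.
KCL at each unknown node (sum of currents leaving = 0; resistances in Ω):
  Node 1: (V_1 - 12)/60 + (V_1 - 0)/200 = 0
Collecting terms: 0.02167 × V_1 = 0.2  =>  V_1 = 9.231 V
The requested potential is V_1 = 9.231 V.

Final answer: V_1 = 9.231 V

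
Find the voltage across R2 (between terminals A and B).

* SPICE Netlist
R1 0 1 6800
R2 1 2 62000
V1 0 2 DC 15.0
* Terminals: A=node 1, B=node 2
R1 and R2 are in series across V1 (node 0 → node 1 → node 2), and the output A–B is taken across R2, so this is a voltage divider.
Series current: I = V1/(R1 + R2) = 15/(6800 + 62000) = 15/68800 = 0.000218 A
V_R2 = I × R2 = V1 × R2/(R1 + R2) = 15 × 62000/68800 = 13.52 V

Final answer: 13.52 V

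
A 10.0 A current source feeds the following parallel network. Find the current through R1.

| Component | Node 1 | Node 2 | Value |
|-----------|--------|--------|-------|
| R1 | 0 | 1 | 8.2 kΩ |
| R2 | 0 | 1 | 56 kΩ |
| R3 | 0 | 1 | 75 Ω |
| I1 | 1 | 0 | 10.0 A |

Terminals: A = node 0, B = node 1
All resistors sit directly between nodes 0 and 1, so they are in parallel and share one voltage V; the full source current 10 A splits among them.
1/R_par = 1/8200 + 1/56000 + 1/75 = 0.01347 S  =>  R_par = 74.22 Ω
V = I × R_par = 10 × 74.22 = 742.2 V
I_R1 = V/R1 = 742.2/8200 = 0.09051 A

Final answer: 0.09051 A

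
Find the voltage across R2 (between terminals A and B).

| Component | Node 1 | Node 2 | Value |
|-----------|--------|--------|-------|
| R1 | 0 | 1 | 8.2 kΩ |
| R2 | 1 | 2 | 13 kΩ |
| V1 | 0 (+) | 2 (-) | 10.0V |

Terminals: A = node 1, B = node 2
R1 and R2 are in series across V1 (node 0 → node 1 → node 2), and the output A–B is taken across R2, so this is a voltage divider.
Series current: I = V1/(R1 + R2) = 10/(8200 + 13000) = 10/21200 = 0.0004717 A
V_R2 = I × R2 = V1 × R2/(R1 + R2) = 10 × 13000/21200 = 6.132 V

Final answer: 6.132 V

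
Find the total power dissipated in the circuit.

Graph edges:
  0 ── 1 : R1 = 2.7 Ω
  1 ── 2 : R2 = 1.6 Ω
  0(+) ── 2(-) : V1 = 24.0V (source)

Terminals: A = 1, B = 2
Nodal analysis, taking node 2 as the 0 V reference.
Source V1 fixes V_0 = 24 V.
KCL at each unknown node (sum of currents leaving = 0; resistances in Ω):
  Node 1: (V_1 - 24)/2.7 + (V_1 - 0)/1.6 = 0
Collecting terms: 0.9954 × V_1 = 8.889  =>  V_1 = 8.93 V
Power in each resistor, P = (ΔV)²/R:
  P_R1 = (24 - 8.93)²/2.7 = 84.11 W
  P_R2 = (8.93 - 0)²/1.6 = 49.84 W
P_total = P_R1 + P_R2 = 134 W

Final answer: 134 W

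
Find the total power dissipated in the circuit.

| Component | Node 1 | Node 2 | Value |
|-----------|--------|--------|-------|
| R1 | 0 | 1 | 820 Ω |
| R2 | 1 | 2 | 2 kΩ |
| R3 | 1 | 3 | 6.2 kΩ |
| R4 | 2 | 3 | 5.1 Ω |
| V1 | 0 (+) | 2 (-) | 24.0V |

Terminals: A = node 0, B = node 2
Nodal analysis, taking node 2 as the 0 V reference.
Source V1 fixes V_0 = 24 V.
KCL at each unknown node (sum of currents leaving = 0; resistances in Ω):
  Node 1: (V_1 - 24)/820 + (V_1 - 0)/2000 + (V_1 - V_3)/6200 = 0
  Node 3: (V_3 - V_1)/6200 + (V_3 - 0)/5.1 = 0
Collecting terms (coefficients in siemens):
  0.001881·V_1 - 0.0001613·V_3 = 0.02927
  0.1962·V_3 - 0.0001613·V_1 = 0
Determinant D = (0.001881)(0.1962) - (-0.0001613)(-0.0001613) = 0.0003691
V_1 = [(0.02927)(0.1962) - (-0.0001613)(0)]/D = 15.56 V
V_3 = [(0.001881)(0) - (0.02927)(-0.0001613)]/D = 0.01279 V
Power in each resistor, P = (ΔV)²/R:
  P_R1 = (24 - 15.56)²/820 = 0.08681 W
  P_R2 = (15.56 - 0)²/2000 = 0.1211 W
  P_R3 = (15.56 - 0.01279)²/6200 = 0.039 W
  P_R4 = (0 - 0.01279)²/5.1 = 0.00003208 W
P_total = P_R1 + P_R2 + P_R3 + P_R4 = 0.2469 W

Final answer: 0.2469 W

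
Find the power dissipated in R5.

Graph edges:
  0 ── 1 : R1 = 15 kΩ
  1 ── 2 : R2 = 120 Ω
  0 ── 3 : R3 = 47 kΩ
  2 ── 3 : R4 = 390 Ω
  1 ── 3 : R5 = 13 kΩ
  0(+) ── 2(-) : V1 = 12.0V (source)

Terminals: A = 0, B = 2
Nodal analysis, taking node 2 as the 0 V reference.
Source V1 fixes V_0 = 12 V.
KCL at each unknown node (sum of currents leaving = 0; resistances in Ω):
  Node 1: (V_1 - 12)/15000 + (V_1 - 0)/120 + (V_1 - V_3)/13000 = 0
  Node 3: (V_3 - 12)/47000 + (V_3 - 0)/390 + (V_3 - V_1)/13000 = 0
Collecting terms (coefficients in siemens):
  0.008477·V_1 - 0.00007692·V_3 = 0.0008
  0.002662·V_3 - 0.00007692·V_1 = 0.0002553
Determinant D = (0.008477)(0.002662) - (-0.00007692)(-0.00007692) = 0.00002256
V_1 = [(0.0008)(0.002662) - (-0.00007692)(0.0002553)]/D = 0.09527 V
V_3 = [(0.008477)(0.0002553) - (0.0008)(-0.00007692)]/D = 0.09865 V
I_R5 = (V_1 - V_3)/R5 = (0.09527 - 0.09865)/13000 = -0.0000002604 A
P_R5 = I_R5² × R5 = (-0.0000002604)² × 13000 = 0.0000000008815 W

Final answer: 8.815e-10 W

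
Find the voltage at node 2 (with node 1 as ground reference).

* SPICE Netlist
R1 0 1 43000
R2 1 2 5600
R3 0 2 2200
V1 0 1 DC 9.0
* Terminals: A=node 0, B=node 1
Nodal analysis, taking node 1 as the 0 V reference.
Source V1 fixes V_0 = 9 V.
KCL at each unknown node (sum of currents leaving = 0; resistances in Ω):
  Node 2: (V_2 - 0)/5600 + (V_2 - 9)/2200 = 0
Collecting terms: 0.0006331 × V_2 = 0.004091  =>  V_2 = 6.462 V
The requested potential is V_2 = 6.462 V.

Final answer: V_2 = 6.462 V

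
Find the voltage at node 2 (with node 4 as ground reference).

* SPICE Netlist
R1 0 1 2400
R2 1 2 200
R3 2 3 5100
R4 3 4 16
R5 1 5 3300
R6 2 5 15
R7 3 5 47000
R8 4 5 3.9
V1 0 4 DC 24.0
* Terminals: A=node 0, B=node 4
Nodal analysis, taking node 4 as the 0 V reference.
Source V1 fixes V_0 = 24 V.
KCL at each unknown node (sum of currents leaving = 0; resistances in Ω):
  Node 1: (V_1 - 24)/2400 + (V_1 - V_2)/200 + (V_1 - V_5)/3300 = 0
  Node 2: (V_2 - V_1)/200 + (V_2 - V_3)/5100 + (V_2 - V_5)/15 = 0
  Node 3: (V_3 - V_2)/5100 + (V_3 - 0)/16 + (V_3 - V_5)/47000 = 0
  Node 5: (V_5 - V_1)/3300 + (V_5 - V_2)/15 + (V_5 - V_3)/47000 + (V_5 - 0)/3.9 = 0
Collecting terms (coefficients in siemens):
  0.00572·V_1 - 0.005·V_2 - 0.000303·V_5 = 0.01
  0.07186·V_2 - 0.005·V_1 - 0.0001961·V_3 - 0.06667·V_5 = 0
  0.06272·V_3 - 0.0001961·V_2 - 0.00002128·V_5 = 0
  0.3234·V_5 - 0.000303·V_1 - 0.06667·V_2 - 0.00002128·V_3 = 0
Solving these 4 simultaneous equations (Gaussian elimination) gives:
  V_1 = 1.894 V, V_2 = 0.165 V, V_3 = 0.0005281 V, V_5 = 0.03579 V
The requested potential is V_2 = 0.165 V.

Final answer: V_2 = 0.165 V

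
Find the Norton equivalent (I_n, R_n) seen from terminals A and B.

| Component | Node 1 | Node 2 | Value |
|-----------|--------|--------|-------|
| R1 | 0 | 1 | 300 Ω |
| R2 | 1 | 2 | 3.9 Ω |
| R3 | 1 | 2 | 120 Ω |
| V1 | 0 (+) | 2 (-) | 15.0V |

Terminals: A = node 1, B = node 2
Find the Thévenin equivalent first; then I_n = V_th/R_th and R_n = R_th.
Step 1 — V_th is the open-circuit voltage V_A - V_B (nothing connected across the terminals).
Nodal analysis, taking node 2 as the 0 V reference.
Source V1 fixes V_0 = 15 V.
KCL at each unknown node (sum of currents leaving = 0; resistances in Ω):
  Node 1: (V_1 - 15)/300 + (V_1 - 0)/3.9 + (V_1 - 0)/120 = 0
Collecting terms: 0.2681 × V_1 = 0.05  =>  V_1 = 0.1865 V
V_th = V_1 - V_2 = 0.1865 - 0 = 0.1865 V
Step 2 — R_th: zero the source — replace V1 by a short circuit (node 2 merges into node 0) — and find the resistance seen between A (node 1) and B (node 0).
Reduce the network between node 1 (A) and node 0 (B) by series/parallel combination:
  Rp1 = R1 ‖ R2 ‖ R3 (parallel, all between nodes 0 and 1) = 1/(1/300 + 1/3.9 + 1/120) = 3.73 Ω
R_th = 3.73 Ω
I_n = V_th/R_th = 0.1865/3.73 = 0.05 A, and R_n = R_th = 3.73 Ω

Final answer: I_n = 0.05 A, R_n = 3.73 Ω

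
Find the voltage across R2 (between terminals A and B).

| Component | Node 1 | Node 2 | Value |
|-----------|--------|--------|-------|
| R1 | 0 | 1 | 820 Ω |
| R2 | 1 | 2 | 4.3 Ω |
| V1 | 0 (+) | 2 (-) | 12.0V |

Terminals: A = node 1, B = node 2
R1 and R2 are in series across V1 (node 0 → node 1 → node 2), and the output A–B is taken across R2, so this is a voltage divider.
Series current: I = V1/(R1 + R2) = 12/(820 + 4.3) = 12/824.3 = 0.01456 A
V_R2 = I × R2 = V1 × R2/(R1 + R2) = 12 × 4.3/824.3 = 0.0626 V

Final answer: 0.0626 V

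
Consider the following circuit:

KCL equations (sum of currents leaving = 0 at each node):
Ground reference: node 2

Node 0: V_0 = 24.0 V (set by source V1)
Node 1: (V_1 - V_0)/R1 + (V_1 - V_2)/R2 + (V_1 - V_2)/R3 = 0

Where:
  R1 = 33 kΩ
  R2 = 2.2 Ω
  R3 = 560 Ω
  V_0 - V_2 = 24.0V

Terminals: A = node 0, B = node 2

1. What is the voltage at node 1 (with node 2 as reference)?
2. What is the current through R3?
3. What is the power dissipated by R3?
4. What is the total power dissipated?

Nodal analysis, taking node 2 as the 0 V reference.
Source V1 fixes V_0 = 24 V.
KCL at each unknown node (sum of currents leaving = 0; resistances in Ω):
  Node 1: (V_1 - 24)/33000 + (V_1 - 0)/2.2 + (V_1 - 0)/560 = 0
Collecting terms: 0.4564 × V_1 = 0.0007273  =>  V_1 = 0.001594 V
Part 1:
  Read off the nodal solution: V_1 = 0.001594 V
Part 2:
  I_R3 = (V_1 - V_2)/R3 = (0.001594 - 0)/560 = 0.000002846 A
  Magnitude: I_R3 = 0.000002846 A
Part 3:
  I_R3 = (V_1 - V_2)/R3 = (0.001594 - 0)/560 = 0.000002846 A
  P_R3 = I_R3² × R3 = (0.000002846)² × 560 = 0.000000004535 W
Part 4:
  Power in each resistor, P = (ΔV)²/R:
    P_R1 = (24 - 0.001594)²/33000 = 0.01745 W
    P_R2 = (0.001594 - 0)²/2.2 = 0.000001154 W
    P_R3 = (0.001594 - 0)²/560 = 0.000000004535 W
  P_total = P_R1 + P_R2 + P_R3 = 0.01745 W

Final answers:
1. V_1 = 0.001594 V
2. I_R3 = 2.846e-06 A
3. P_R3 = 4.535e-09 W
4. P_total = 0.01745 W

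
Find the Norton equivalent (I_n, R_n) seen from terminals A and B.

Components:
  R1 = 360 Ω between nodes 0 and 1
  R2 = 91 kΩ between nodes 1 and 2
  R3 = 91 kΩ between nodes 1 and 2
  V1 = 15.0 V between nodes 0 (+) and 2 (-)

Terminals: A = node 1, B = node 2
Find the Thévenin equivalent first; then I_n = V_th/R_th and R_n = R_th.
Step 1 — V_th is the open-circuit voltage V_A - V_B (nothing connected across the terminals).
Nodal analysis, taking node 2 as the 0 V reference.
Source V1 fixes V_0 = 15 V.
KCL at each unknown node (sum of currents leaving = 0; resistances in Ω):
  Node 1: (V_1 - 15)/360 + (V_1 - 0)/91000 + (V_1 - 0)/91000 = 0
Collecting terms: 0.0028 × V_1 = 0.04167  =>  V_1 = 14.88 V
V_th = V_1 - V_2 = 14.88 - 0 = 14.88 V
Step 2 — R_th: zero the source — replace V1 by a short circuit (node 2 merges into node 0) — and find the resistance seen between A (node 1) and B (node 0).
Reduce the network between node 1 (A) and node 0 (B) by series/parallel combination:
  Rp1 = R1 ‖ R2 ‖ R3 (parallel, all between nodes 0 and 1) = 1/(1/360 + 1/91000 + 1/91000) = 357.2 Ω
R_th = 357.2 Ω
I_n = V_th/R_th = 14.88/357.2 = 0.04167 A, and R_n = R_th = 357.2 Ω

Final answer: I_n = 0.04167 A, R_n = 357.2 Ω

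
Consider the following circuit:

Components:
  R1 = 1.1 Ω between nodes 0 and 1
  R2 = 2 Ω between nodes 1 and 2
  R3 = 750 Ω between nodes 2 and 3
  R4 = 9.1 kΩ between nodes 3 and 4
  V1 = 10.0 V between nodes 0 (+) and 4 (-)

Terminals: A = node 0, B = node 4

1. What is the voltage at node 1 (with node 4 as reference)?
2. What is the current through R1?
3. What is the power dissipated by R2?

Nodal analysis, taking node 4 as the 0 V reference.
Source V1 fixes V_0 = 10 V.
KCL at each unknown node (sum of currents leaving = 0; resistances in Ω):
  Node 1: (V_1 - 10)/1.1 + (V_1 - V_2)/2 = 0
  Node 2: (V_2 - V_1)/2 + (V_2 - V_3)/750 = 0
  Node 3: (V_3 - V_2)/750 + (V_3 - 0)/9100 = 0
Collecting terms (coefficients in siemens):
  1.409·V_1 - 0.5·V_2 = 9.091
  0.5013·V_2 - 0.5·V_1 - 0.001333·V_3 = 0
  0.001443·V_3 - 0.001333·V_2 = 0
Solving these 3 simultaneous equations (Gaussian elimination) gives:
  V_1 = 9.999 V, V_2 = 9.997 V, V_3 = 9.236 V
Part 1:
  Read off the nodal solution: V_1 = 9.999 V
Part 2:
  I_R1 = (V_0 - V_1)/R1 = (10 - 9.999)/1.1 = 0.001015 A
  Magnitude: I_R1 = 0.001015 A
Part 3:
  I_R2 = (V_1 - V_2)/R2 = (9.999 - 9.997)/2 = 0.001015 A
  P_R2 = I_R2² × R2 = (0.001015)² × 2 = 0.00000206 W

Final answers:
1. V_1 = 9.999 V
2. I_R1 = 0.001015 A
3. P_R2 = 2.06e-06 W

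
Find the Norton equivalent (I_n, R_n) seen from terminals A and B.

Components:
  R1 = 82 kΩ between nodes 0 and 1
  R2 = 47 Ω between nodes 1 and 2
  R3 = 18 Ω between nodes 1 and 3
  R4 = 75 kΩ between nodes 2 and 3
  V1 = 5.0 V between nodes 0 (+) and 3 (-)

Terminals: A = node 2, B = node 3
Find the Thévenin equivalent first; then I_n = V_th/R_th and R_n = R_th.
Step 1 — V_th is the open-circuit voltage V_A - V_B (nothing connected across the terminals).
Nodal analysis, taking node 3 as the 0 V reference.
Source V1 fixes V_0 = 5 V.
KCL at each unknown node (sum of currents leaving = 0; resistances in Ω):
  Node 1: (V_1 - 5)/82000 + (V_1 - V_2)/47 + (V_1 - 0)/18 = 0
  Node 2: (V_2 - V_1)/47 + (V_2 - 0)/75000 = 0
Collecting terms (coefficients in siemens):
  0.07684·V_1 - 0.02128·V_2 = 0.00006098
  0.02129·V_2 - 0.02128·V_1 = 0
Determinant D = (0.07684)(0.02129) - (-0.02128)(-0.02128) = 0.001183
V_1 = [(0.00006098)(0.02129) - (-0.02128)(0)]/D = 0.001097 V
V_2 = [(0.07684)(0) - (0.00006098)(-0.02128)]/D = 0.001096 V
V_th = V_2 - V_3 = 0.001096 - 0 = 0.001096 V
Step 2 — R_th: zero the source — replace V1 by a short circuit (node 3 merges into node 0) — and find the resistance seen between A (node 2) and B (node 0).
Reduce the network between node 2 (A) and node 0 (B) by series/parallel combination:
  Rp1 = R1 ‖ R3 (parallel, both between nodes 0 and 1) = 1/(1/82000 + 1/18) = 18 Ω
  Rs1 = R2 + Rp1 (series, joined only at node 1) = 47 + 18 = 65 Ω
  Rp2 = R4 ‖ Rs1 (parallel, both between nodes 0 and 2) = 1/(1/75000 + 1/65) = 64.94 Ω
R_th = 64.94 Ω
I_n = V_th/R_th = 0.001096/64.94 = 0.00001688 A, and R_n = R_th = 64.94 Ω

Final answer: I_n = 1.688e-05 A, R_n = 64.94 Ω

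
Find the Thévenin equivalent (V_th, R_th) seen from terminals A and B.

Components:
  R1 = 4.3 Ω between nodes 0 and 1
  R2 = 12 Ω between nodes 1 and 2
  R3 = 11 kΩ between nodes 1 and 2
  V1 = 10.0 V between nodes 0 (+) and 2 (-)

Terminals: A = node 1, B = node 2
Step 1 — V_th is the open-circuit voltage V_A - V_B (nothing connected across the terminals).
Nodal analysis, taking node 2 as the 0 V reference.
Source V1 fixes V_0 = 10 V.
KCL at each unknown node (sum of currents leaving = 0; resistances in Ω):
  Node 1: (V_1 - 10)/4.3 + (V_1 - 0)/12 + (V_1 - 0)/11000 = 0
Collecting terms: 0.316 × V_1 = 2.326  =>  V_1 = 7.36 V
V_th = V_1 - V_2 = 7.36 - 0 = 7.36 V
Step 2 — R_th: zero the source — replace V1 by a short circuit (node 2 merges into node 0) — and find the resistance seen between A (node 1) and B (node 0).
Reduce the network between node 1 (A) and node 0 (B) by series/parallel combination:
  Rp1 = R1 ‖ R2 ‖ R3 (parallel, all between nodes 0 and 1) = 1/(1/4.3 + 1/12 + 1/11000) = 3.165 Ω
R_th = 3.165 Ω

Final answer: V_th = 7.36 V, R_th = 3.165 Ω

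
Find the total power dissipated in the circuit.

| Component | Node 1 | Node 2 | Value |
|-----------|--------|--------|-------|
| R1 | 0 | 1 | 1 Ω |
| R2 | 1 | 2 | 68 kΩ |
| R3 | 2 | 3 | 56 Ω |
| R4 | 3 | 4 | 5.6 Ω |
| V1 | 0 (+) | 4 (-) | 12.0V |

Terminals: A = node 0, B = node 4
Nodal analysis, taking node 4 as the 0 V reference.
Source V1 fixes V_0 = 12 V.
KCL at each unknown node (sum of currents leaving = 0; resistances in Ω):
  Node 1: (V_1 - 12)/1 + (V_1 - V_2)/68000 = 0
  Node 2: (V_2 - V_1)/68000 + (V_2 - V_3)/56 = 0
  Node 3: (V_3 - V_2)/56 + (V_3 - 0)/5.6 = 0
Collecting terms (coefficients in siemens):
  1·V_1 - 0.00001471·V_2 = 12
  0.01787·V_2 - 0.00001471·V_1 - 0.01786·V_3 = 0
  0.1964·V_3 - 0.01786·V_2 = 0
Solving these 3 simultaneous equations (Gaussian elimination) gives:
  V_1 = 12 V, V_2 = 0.01086 V, V_3 = 0.0009873 V
Power in each resistor, P = (ΔV)²/R:
  P_R1 = (12 - 12)²/1 = 0.00000003108 W
  P_R2 = (12 - 0.01086)²/68000 = 0.002114 W
  P_R3 = (0.01086 - 0.0009873)²/56 = 0.000001741 W
  P_R4 = (0.0009873 - 0)²/5.6 = 0.0000001741 W
P_total = P_R1 + P_R2 + P_R3 + P_R4 = 0.002116 W

Final answer: 0.002116 W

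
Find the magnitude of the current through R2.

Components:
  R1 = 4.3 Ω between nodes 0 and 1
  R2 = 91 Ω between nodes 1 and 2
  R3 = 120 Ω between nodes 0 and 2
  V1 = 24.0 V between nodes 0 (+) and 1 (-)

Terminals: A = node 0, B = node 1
Nodal analysis, taking node 1 as the 0 V reference.
Source V1 fixes V_0 = 24 V.
KCL at each unknown node (sum of currents leaving = 0; resistances in Ω):
  Node 2: (V_2 - 0)/91 + (V_2 - 24)/120 = 0
Collecting terms: 0.01932 × V_2 = 0.2  =>  V_2 = 10.35 V
I_R2 = (V_1 - V_2)/R2 = (0 - 10.35)/91 = -0.1137 A
|I_R2| = 0.1137 A

Final answer: |I_R2| = 0.1137 A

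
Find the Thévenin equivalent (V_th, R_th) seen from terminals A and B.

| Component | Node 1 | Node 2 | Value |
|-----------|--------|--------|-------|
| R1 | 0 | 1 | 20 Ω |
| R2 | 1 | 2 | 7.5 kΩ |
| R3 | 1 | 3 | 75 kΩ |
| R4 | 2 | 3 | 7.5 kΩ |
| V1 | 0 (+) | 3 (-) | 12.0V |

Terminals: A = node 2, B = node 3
Step 1 — V_th is the open-circuit voltage V_A - V_B (nothing connected across the terminals).
Nodal analysis, taking node 3 as the 0 V reference.
Source V1 fixes V_0 = 12 V.
KCL at each unknown node (sum of currents leaving = 0; resistances in Ω):
  Node 1: (V_1 - 12)/20 + (V_1 - V_2)/7500 + (V_1 - 0)/75000 = 0
  Node 2: (V_2 - V_1)/7500 + (V_2 - 0)/7500 = 0
Collecting terms (coefficients in siemens):
  0.05015·V_1 - 0.0001333·V_2 = 0.6
  0.0002667·V_2 - 0.0001333·V_1 = 0
Determinant D = (0.05015)(0.0002667) - (-0.0001333)(-0.0001333) = 0.00001335
V_1 = [(0.6)(0.0002667) - (-0.0001333)(0)]/D = 11.98 V
V_2 = [(0.05015)(0) - (0.6)(-0.0001333)]/D = 5.99 V
V_th = V_2 - V_3 = 5.99 - 0 = 5.99 V
Step 2 — R_th: zero the source — replace V1 by a short circuit (node 3 merges into node 0) — and find the resistance seen between A (node 2) and B (node 0).
Reduce the network between node 2 (A) and node 0 (B) by series/parallel combination:
  Rp1 = R1 ‖ R3 (parallel, both between nodes 0 and 1) = 1/(1/20 + 1/75000) = 19.99 Ω
  Rs1 = R2 + Rp1 (series, joined only at node 1) = 7500 + 19.99 = 7520 Ω
  Rp2 = R4 ‖ Rs1 (parallel, both between nodes 0 and 2) = 1/(1/7500 + 1/7520) = 3755 Ω
R_th = 3.755 kΩ

Final answer: V_th = 5.99 V, R_th = 3.755 kΩ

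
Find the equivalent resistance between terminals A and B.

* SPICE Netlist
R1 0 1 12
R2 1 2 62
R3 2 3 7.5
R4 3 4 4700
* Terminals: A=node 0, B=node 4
Reduce the network between node 0 (A) and node 4 (B) by series/parallel combination:
  Rs1 = R1 + R2 (series, joined only at node 1) = 12 + 62 = 74 Ω
  Rs2 = R3 + Rs1 (series, joined only at node 2) = 7.5 + 74 = 81.5 Ω
  Rs3 = R4 + Rs2 (series, joined only at node 3) = 4700 + 81.5 = 4782 Ω
R_eq = 4.782 kΩ

Final answer: 4.782 kΩ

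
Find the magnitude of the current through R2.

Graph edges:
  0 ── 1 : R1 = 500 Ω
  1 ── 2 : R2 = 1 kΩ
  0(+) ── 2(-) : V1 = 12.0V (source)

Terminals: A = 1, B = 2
Nodal analysis, taking node 2 as the 0 V reference.
Source V1 fixes V_0 = 12 V.
KCL at each unknown node (sum of currents leaving = 0; resistances in Ω):
  Node 1: (V_1 - 12)/500 + (V_1 - 0)/1000 = 0
Collecting terms: 0.003 × V_1 = 0.024  =>  V_1 = 8 V
I_R2 = (V_1 - V_2)/R2 = (8 - 0)/1000 = 0.008 A
|I_R2| = 0.008 A

Final answer: |I_R2| = 0.008 A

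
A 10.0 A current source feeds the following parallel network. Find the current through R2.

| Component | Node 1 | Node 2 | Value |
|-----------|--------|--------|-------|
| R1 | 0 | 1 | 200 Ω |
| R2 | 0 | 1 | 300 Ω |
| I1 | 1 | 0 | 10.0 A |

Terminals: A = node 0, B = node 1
All resistors sit directly between nodes 0 and 1, so they are in parallel and share one voltage V; the full source current 10 A splits among them.
1/R_par = 1/200 + 1/300 = 0.008333 S  =>  R_par = 120 Ω
V = I × R_par = 10 × 120 = 1200 V
I_R2 = V/R2 = 1200/300 = 4 A

Final answer: 4 A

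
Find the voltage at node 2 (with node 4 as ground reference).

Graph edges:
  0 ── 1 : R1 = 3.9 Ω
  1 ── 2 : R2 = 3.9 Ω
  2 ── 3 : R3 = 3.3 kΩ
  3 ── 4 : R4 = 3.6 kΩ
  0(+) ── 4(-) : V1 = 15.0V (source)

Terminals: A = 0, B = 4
Nodal analysis, taking node 4 as the 0 V reference.
Source V1 fixes V_0 = 15 V.
KCL at each unknown node (sum of currents leaving = 0; resistances in Ω):
  Node 1: (V_1 - 15)/3.9 + (V_1 - V_2)/3.9 = 0
  Node 2: (V_2 - V_1)/3.9 + (V_2 - V_3)/3300 = 0
  Node 3: (V_3 - V_2)/3300 + (V_3 - 0)/3600 = 0
Collecting terms (coefficients in siemens):
  0.5128·V_1 - 0.2564·V_2 = 3.846
  0.2567·V_2 - 0.2564·V_1 - 0.000303·V_3 = 0
  0.0005808·V_3 - 0.000303·V_2 = 0
Solving these 3 simultaneous equations (Gaussian elimination) gives:
  V_1 = 14.99 V, V_2 = 14.98 V, V_3 = 7.817 V
The requested potential is V_2 = 14.98 V.

Final answer: V_2 = 14.98 V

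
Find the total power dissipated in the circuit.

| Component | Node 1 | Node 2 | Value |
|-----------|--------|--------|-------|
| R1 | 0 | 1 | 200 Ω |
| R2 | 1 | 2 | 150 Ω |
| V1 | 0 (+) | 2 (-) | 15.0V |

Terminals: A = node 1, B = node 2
Nodal analysis, taking node 2 as the 0 V reference.
Source V1 fixes V_0 = 15 V.
KCL at each unknown node (sum of currents leaving = 0; resistances in Ω):
  Node 1: (V_1 - 15)/200 + (V_1 - 0)/150 = 0
Collecting terms: 0.01167 × V_1 = 0.075  =>  V_1 = 6.429 V
Power in each resistor, P = (ΔV)²/R:
  P_R1 = (15 - 6.429)²/200 = 0.3673 W
  P_R2 = (6.429 - 0)²/150 = 0.2755 W
P_total = P_R1 + P_R2 = 0.6429 W

Final answer: 0.6429 W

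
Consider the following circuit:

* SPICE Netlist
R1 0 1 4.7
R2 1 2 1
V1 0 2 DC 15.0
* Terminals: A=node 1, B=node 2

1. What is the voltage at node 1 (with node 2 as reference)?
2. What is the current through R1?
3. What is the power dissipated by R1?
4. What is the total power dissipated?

Nodal analysis, taking node 2 as the 0 V reference.
Source V1 fixes V_0 = 15 V.
KCL at each unknown node (sum of currents leaving = 0; resistances in Ω):
  Node 1: (V_1 - 15)/4.7 + (V_1 - 0)/1 = 0
Collecting terms: 1.213 × V_1 = 3.191  =>  V_1 = 2.632 V
Part 1:
  Read off the nodal solution: V_1 = 2.632 V
Part 2:
  I_R1 = (V_0 - V_1)/R1 = (15 - 2.632)/4.7 = 2.632 A
  Magnitude: I_R1 = 2.632 A
Part 3:
  I_R1 = (V_0 - V_1)/R1 = (15 - 2.632)/4.7 = 2.632 A
  P_R1 = I_R1² × R1 = (2.632)² × 4.7 = 32.55 W
Part 4:
  Power in each resistor, P = (ΔV)²/R:
    P_R1 = (15 - 2.632)²/4.7 = 32.55 W
    P_R2 = (2.632 - 0)²/1 = 6.925 W
  P_total = P_R1 + P_R2 = 39.47 W

Final answers:
1. V_1 = 2.632 V
2. I_R1 = 2.632 A
3. P_R1 = 32.55 W
4. P_total = 39.47 W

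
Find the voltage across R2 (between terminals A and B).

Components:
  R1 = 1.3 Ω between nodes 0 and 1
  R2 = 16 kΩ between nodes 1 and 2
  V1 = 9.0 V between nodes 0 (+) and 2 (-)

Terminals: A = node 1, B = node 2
R1 and R2 are in series across V1 (node 0 → node 1 → node 2), and the output A–B is taken across R2, so this is a voltage divider.
Series current: I = V1/(R1 + R2) = 9/(1.3 + 16000) = 9/16000 = 0.0005625 A
V_R2 = I × R2 = V1 × R2/(R1 + R2) = 9 × 16000/16000 = 8.999 V

Final answer: 8.999 V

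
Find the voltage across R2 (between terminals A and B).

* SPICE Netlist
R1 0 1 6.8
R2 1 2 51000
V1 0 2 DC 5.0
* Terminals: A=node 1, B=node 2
R1 and R2 are in series across V1 (node 0 → node 1 → node 2), and the output A–B is taken across R2, so this is a voltage divider.
Series current: I = V1/(R1 + R2) = 5/(6.8 + 51000) = 5/51010 = 0.00009803 A
V_R2 = I × R2 = V1 × R2/(R1 + R2) = 5 × 51000/51010 = 4.999 V

Final answer: 4.999 V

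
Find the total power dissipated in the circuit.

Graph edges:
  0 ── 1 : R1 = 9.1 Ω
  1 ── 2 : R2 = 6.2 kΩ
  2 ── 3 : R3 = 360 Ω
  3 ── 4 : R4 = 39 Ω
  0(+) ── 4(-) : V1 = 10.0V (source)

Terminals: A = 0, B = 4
Nodal analysis, taking node 4 as the 0 V reference.
Source V1 fixes V_0 = 10 V.
KCL at each unknown node (sum of currents leaving = 0; resistances in Ω):
  Node 1: (V_1 - 10)/9.1 + (V_1 - V_2)/6200 = 0
  Node 2: (V_2 - V_1)/6200 + (V_2 - V_3)/360 = 0
  Node 3: (V_3 - V_2)/360 + (V_3 - 0)/39 = 0
Collecting terms (coefficients in siemens):
  0.1101·V_1 - 0.0001613·V_2 = 1.099
  0.002939·V_2 - 0.0001613·V_1 - 0.002778·V_3 = 0
  0.02842·V_3 - 0.002778·V_2 = 0
Solving these 3 simultaneous equations (Gaussian elimination) gives:
  V_1 = 9.986 V, V_2 = 0.6038 V, V_3 = 0.05902 V
Power in each resistor, P = (ΔV)²/R:
  P_R1 = (10 - 9.986)²/9.1 = 0.00002084 W
  P_R2 = (9.986 - 0.6038)²/6200 = 0.0142 W
  P_R3 = (0.6038 - 0.05902)²/360 = 0.0008244 W
  P_R4 = (0.05902 - 0)²/39 = 0.00008931 W
P_total = P_R1 + P_R2 + P_R3 + P_R4 = 0.01513 W

Final answer: 0.01513 W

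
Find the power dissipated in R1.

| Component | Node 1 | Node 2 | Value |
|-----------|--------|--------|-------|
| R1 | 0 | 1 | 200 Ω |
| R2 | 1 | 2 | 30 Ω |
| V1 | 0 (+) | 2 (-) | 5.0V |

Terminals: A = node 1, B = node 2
Nodal analysis, taking node 2 as the 0 V reference.
Source V1 fixes V_0 = 5 V.
KCL at each unknown node (sum of currents leaving = 0; resistances in Ω):
  Node 1: (V_1 - 5)/200 + (V_1 - 0)/30 = 0
Collecting terms: 0.03833 × V_1 = 0.025  =>  V_1 = 0.6522 V
I_R1 = (V_0 - V_1)/R1 = (5 - 0.6522)/200 = 0.02174 A
P_R1 = I_R1² × R1 = (0.02174)² × 200 = 0.09452 W

Final answer: 0.09452 W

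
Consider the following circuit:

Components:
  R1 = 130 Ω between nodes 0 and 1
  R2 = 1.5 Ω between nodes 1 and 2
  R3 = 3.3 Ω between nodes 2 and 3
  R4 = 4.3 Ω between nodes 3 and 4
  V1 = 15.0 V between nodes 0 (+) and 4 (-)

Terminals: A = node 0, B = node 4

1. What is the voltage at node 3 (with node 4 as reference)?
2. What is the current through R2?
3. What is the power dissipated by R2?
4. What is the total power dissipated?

Nodal analysis, taking node 4 as the 0 V reference.
Source V1 fixes V_0 = 15 V.
KCL at each unknown node (sum of currents leaving = 0; resistances in Ω):
  Node 1: (V_1 - 15)/130 + (V_1 - V_2)/1.5 = 0
  Node 2: (V_2 - V_1)/1.5 + (V_2 - V_3)/3.3 = 0
  Node 3: (V_3 - V_2)/3.3 + (V_3 - 0)/4.3 = 0
Collecting terms (coefficients in siemens):
  0.6744·V_1 - 0.6667·V_2 = 0.1154
  0.9697·V_2 - 0.6667·V_1 - 0.303·V_3 = 0
  0.5356·V_3 - 0.303·V_2 = 0
Solving these 3 simultaneous equations (Gaussian elimination) gives:
  V_1 = 0.9813 V, V_2 = 0.8196 V, V_3 = 0.4637 V
Part 1:
  Read off the nodal solution: V_3 = 0.4637 V
Part 2:
  I_R2 = (V_1 - V_2)/R2 = (0.9813 - 0.8196)/1.5 = 0.1078 A
  Magnitude: I_R2 = 0.1078 A
Part 3:
  I_R2 = (V_1 - V_2)/R2 = (0.9813 - 0.8196)/1.5 = 0.1078 A
  P_R2 = I_R2² × R2 = (0.1078)² × 1.5 = 0.01744 W
Part 4:
  Power in each resistor, P = (ΔV)²/R:
    P_R1 = (15 - 0.9813)²/130 = 1.512 W
    P_R2 = (0.9813 - 0.8196)²/1.5 = 0.01744 W
    P_R3 = (0.8196 - 0.4637)²/3.3 = 0.03837 W
    P_R4 = (0.4637 - 0)²/4.3 = 0.05 W
  P_total = P_R1 + P_R2 + P_R3 + P_R4 = 1.618 W

Final answers:
1. V_3 = 0.4637 V
2. I_R2 = 0.1078 A
3. P_R2 = 0.01744 W
4. P_total = 1.618 W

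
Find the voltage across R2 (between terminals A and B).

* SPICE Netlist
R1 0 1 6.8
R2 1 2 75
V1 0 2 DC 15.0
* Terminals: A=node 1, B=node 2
R1 and R2 are in series across V1 (node 0 → node 1 → node 2), and the output A–B is taken across R2, so this is a voltage divider.
Series current: I = V1/(R1 + R2) = 15/(6.8 + 75) = 15/81.8 = 0.1834 A
V_R2 = I × R2 = V1 × R2/(R1 + R2) = 15 × 75/81.8 = 13.75 V

Final answer: 13.75 V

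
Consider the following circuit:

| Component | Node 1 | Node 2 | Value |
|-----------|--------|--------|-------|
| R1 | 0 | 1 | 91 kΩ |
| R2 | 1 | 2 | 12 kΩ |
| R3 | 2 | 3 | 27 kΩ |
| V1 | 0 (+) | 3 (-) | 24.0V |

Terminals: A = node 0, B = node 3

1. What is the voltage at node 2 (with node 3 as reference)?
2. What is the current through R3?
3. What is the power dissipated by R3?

Nodal analysis, taking node 3 as the 0 V reference.
Source V1 fixes V_0 = 24 V.
KCL at each unknown node (sum of currents leaving = 0; resistances in Ω):
  Node 1: (V_1 - 24)/91000 + (V_1 - V_2)/12000 = 0
  Node 2: (V_2 - V_1)/12000 + (V_2 - 0)/27000 = 0
Collecting terms (coefficients in siemens):
  0.00009432·V_1 - 0.00008333·V_2 = 0.0002637
  0.0001204·V_2 - 0.00008333·V_1 = 0
Determinant D = (0.00009432)(0.0001204) - (-0.00008333)(-0.00008333) = 0.000000004409
V_1 = [(0.0002637)(0.0001204) - (-0.00008333)(0)]/D = 7.2 V
V_2 = [(0.00009432)(0) - (0.0002637)(-0.00008333)]/D = 4.985 V
Part 1:
  Read off the nodal solution: V_2 = 4.985 V
Part 2:
  I_R3 = (V_2 - V_3)/R3 = (4.985 - 0)/27000 = 0.0001846 A
  Magnitude: I_R3 = 0.0001846 A
Part 3:
  I_R3 = (V_2 - V_3)/R3 = (4.985 - 0)/27000 = 0.0001846 A
  P_R3 = I_R3² × R3 = (0.0001846)² × 27000 = 0.0009202 W

Final answers:
1. V_2 = 4.985 V
2. I_R3 = 0.0001846 A
3. P_R3 = 0.0009202 W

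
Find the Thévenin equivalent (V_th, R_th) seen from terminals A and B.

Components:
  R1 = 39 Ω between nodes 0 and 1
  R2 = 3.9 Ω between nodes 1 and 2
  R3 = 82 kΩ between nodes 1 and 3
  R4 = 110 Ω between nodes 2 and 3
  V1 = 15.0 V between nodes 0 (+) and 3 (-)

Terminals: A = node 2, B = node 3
Step 1 — V_th is the open-circuit voltage V_A - V_B (nothing connected across the terminals).
Nodal analysis, taking node 3 as the 0 V reference.
Source V1 fixes V_0 = 15 V.
KCL at each unknown node (sum of currents leaving = 0; resistances in Ω):
  Node 1: (V_1 - 15)/39 + (V_1 - V_2)/3.9 + (V_1 - 0)/82000 = 0
  Node 2: (V_2 - V_1)/3.9 + (V_2 - 0)/110 = 0
Collecting terms (coefficients in siemens):
  0.2821·V_1 - 0.2564·V_2 = 0.3846
  0.2655·V_2 - 0.2564·V_1 = 0
Determinant D = (0.2821)(0.2655) - (-0.2564)(-0.2564) = 0.009142
V_1 = [(0.3846)(0.2655) - (-0.2564)(0)]/D = 11.17 V
V_2 = [(0.2821)(0) - (0.3846)(-0.2564)]/D = 10.79 V
V_th = V_2 - V_3 = 10.79 - 0 = 10.79 V
Step 2 — R_th: zero the source — replace V1 by a short circuit (node 3 merges into node 0) — and find the resistance seen between A (node 2) and B (node 0).
Reduce the network between node 2 (A) and node 0 (B) by series/parallel combination:
  Rp1 = R1 ‖ R3 (parallel, both between nodes 0 and 1) = 1/(1/39 + 1/82000) = 38.98 Ω
  Rs1 = R2 + Rp1 (series, joined only at node 1) = 3.9 + 38.98 = 42.88 Ω
  Rp2 = R4 ‖ Rs1 (parallel, both between nodes 0 and 2) = 1/(1/110 + 1/42.88) = 30.85 Ω
R_th = 30.85 Ω

Final answer: V_th = 10.79 V, R_th = 30.85 Ω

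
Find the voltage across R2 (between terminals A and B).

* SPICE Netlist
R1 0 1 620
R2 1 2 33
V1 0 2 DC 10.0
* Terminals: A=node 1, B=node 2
R1 and R2 are in series across V1 (node 0 → node 1 → node 2), and the output A–B is taken across R2, so this is a voltage divider.
Series current: I = V1/(R1 + R2) = 10/(620 + 33) = 10/653 = 0.01531 A
V_R2 = I × R2 = V1 × R2/(R1 + R2) = 10 × 33/653 = 0.5054 V

Final answer: 0.5054 V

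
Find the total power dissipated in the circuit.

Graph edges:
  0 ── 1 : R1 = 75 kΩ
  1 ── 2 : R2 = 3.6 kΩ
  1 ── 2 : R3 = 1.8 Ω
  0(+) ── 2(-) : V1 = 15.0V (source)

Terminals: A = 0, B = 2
Nodal analysis, taking node 2 as the 0 V reference.
Source V1 fixes V_0 = 15 V.
KCL at each unknown node (sum of currents leaving = 0; resistances in Ω):
  Node 1: (V_1 - 15)/75000 + (V_1 - 0)/3600 + (V_1 - 0)/1.8 = 0
Collecting terms: 0.5558 × V_1 = 0.0002  =>  V_1 = 0.0003598 V
Power in each resistor, P = (ΔV)²/R:
  P_R1 = (15 - 0.0003598)²/75000 = 0.003 W
  P_R2 = (0.0003598 - 0)²/3600 = 0.00000000003596 W
  P_R3 = (0.0003598 - 0)²/1.8 = 0.00000007192 W
P_total = P_R1 + P_R2 + P_R3 = 0.003 W

Final answer: 0.003 W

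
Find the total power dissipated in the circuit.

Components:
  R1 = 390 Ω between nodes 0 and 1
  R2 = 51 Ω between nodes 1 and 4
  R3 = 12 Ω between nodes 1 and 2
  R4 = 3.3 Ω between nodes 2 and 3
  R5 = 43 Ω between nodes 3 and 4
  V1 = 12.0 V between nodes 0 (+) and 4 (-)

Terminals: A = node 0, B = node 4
Nodal analysis, taking node 4 as the 0 V reference.
Source V1 fixes V_0 = 12 V.
KCL at each unknown node (sum of currents leaving = 0; resistances in Ω):
  Node 1: (V_1 - 12)/390 + (V_1 - 0)/51 + (V_1 - V_2)/12 = 0
  Node 2: (V_2 - V_1)/12 + (V_2 - V_3)/3.3 = 0
  Node 3: (V_3 - V_2)/3.3 + (V_3 - 0)/43 = 0
Collecting terms (coefficients in siemens):
  0.1055·V_1 - 0.08333·V_2 = 0.03077
  0.3864·V_2 - 0.08333·V_1 - 0.303·V_3 = 0
  0.3263·V_3 - 0.303·V_2 = 0
Solving these 3 simultaneous equations (Gaussian elimination) gives:
  V_1 = 0.7824 V, V_2 = 0.6214 V, V_3 = 0.5771 V
Power in each resistor, P = (ΔV)²/R:
  P_R1 = (12 - 0.7824)²/390 = 0.3227 W
  P_R2 = (0.7824 - 0)²/51 = 0.012 W
  P_R3 = (0.7824 - 0.6214)²/12 = 0.002161 W
  P_R4 = (0.6214 - 0.5771)²/3.3 = 0.0005944 W
  P_R5 = (0.5771 - 0)²/43 = 0.007745 W
P_total = P_R1 + P_R2 + P_R3 + P_R4 + P_R5 = 0.3452 W

Final answer: 0.3452 W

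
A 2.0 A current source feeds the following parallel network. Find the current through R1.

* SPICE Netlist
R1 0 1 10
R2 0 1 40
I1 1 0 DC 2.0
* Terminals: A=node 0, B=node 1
All resistors sit directly between nodes 0 and 1, so they are in parallel and share one voltage V; the full source current 2 A splits among them.
1/R_par = 1/10 + 1/40 = 0.125 S  =>  R_par = 8 Ω
V = I × R_par = 2 × 8 = 16 V
I_R1 = V/R1 = 16/10 = 1.6 A

Final answer: 1.6 A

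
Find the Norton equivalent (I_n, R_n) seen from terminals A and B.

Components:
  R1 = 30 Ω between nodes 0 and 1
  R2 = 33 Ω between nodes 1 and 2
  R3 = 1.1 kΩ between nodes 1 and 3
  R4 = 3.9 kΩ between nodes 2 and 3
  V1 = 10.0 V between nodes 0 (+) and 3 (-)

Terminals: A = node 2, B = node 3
Find the Thévenin equivalent first; then I_n = V_th/R_th and R_n = R_th.
Step 1 — V_th is the open-circuit voltage V_A - V_B (nothing connected across the terminals).
Nodal analysis, taking node 3 as the 0 V reference.
Source V1 fixes V_0 = 10 V.
KCL at each unknown node (sum of currents leaving = 0; resistances in Ω):
  Node 1: (V_1 - 10)/30 + (V_1 - V_2)/33 + (V_1 - 0)/1100 = 0
  Node 2: (V_2 - V_1)/33 + (V_2 - 0)/3900 = 0
Collecting terms (coefficients in siemens):
  0.06455·V_1 - 0.0303·V_2 = 0.3333
  0.03056·V_2 - 0.0303·V_1 = 0
Determinant D = (0.06455)(0.03056) - (-0.0303)(-0.0303) = 0.001054
V_1 = [(0.3333)(0.03056) - (-0.0303)(0)]/D = 9.663 V
V_2 = [(0.06455)(0) - (0.3333)(-0.0303)]/D = 9.582 V
V_th = V_2 - V_3 = 9.582 - 0 = 9.582 V
Step 2 — R_th: zero the source — replace V1 by a short circuit (node 3 merges into node 0) — and find the resistance seen between A (node 2) and B (node 0).
Reduce the network between node 2 (A) and node 0 (B) by series/parallel combination:
  Rp1 = R1 ‖ R3 (parallel, both between nodes 0 and 1) = 1/(1/30 + 1/1100) = 29.2 Ω
  Rs1 = R2 + Rp1 (series, joined only at node 1) = 33 + 29.2 = 62.2 Ω
  Rp2 = R4 ‖ Rs1 (parallel, both between nodes 0 and 2) = 1/(1/3900 + 1/62.2) = 61.23 Ω
R_th = 61.23 Ω
I_n = V_th/R_th = 9.582/61.23 = 0.1565 A, and R_n = R_th = 61.23 Ω

Final answer: I_n = 0.1565 A, R_n = 61.23 Ω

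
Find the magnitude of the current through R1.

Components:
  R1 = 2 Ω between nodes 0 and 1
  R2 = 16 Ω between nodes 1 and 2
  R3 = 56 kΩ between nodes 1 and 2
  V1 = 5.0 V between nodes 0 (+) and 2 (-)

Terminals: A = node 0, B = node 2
Nodal analysis, taking node 2 as the 0 V reference.
Source V1 fixes V_0 = 5 V.
KCL at each unknown node (sum of currents leaving = 0; resistances in Ω):
  Node 1: (V_1 - 5)/2 + (V_1 - 0)/16 + (V_1 - 0)/56000 = 0
Collecting terms: 0.5625 × V_1 = 2.5  =>  V_1 = 4.444 V
I_R1 = (V_0 - V_1)/R1 = (5 - 4.444)/2 = 0.2778 A
|I_R1| = 0.2778 A

Final answer: |I_R1| = 0.2778 A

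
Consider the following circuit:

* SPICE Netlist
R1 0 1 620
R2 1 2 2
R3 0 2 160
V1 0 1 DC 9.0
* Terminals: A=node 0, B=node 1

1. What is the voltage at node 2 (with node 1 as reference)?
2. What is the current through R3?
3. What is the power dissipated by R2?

Nodal analysis, taking node 1 as the 0 V reference.
Source V1 fixes V_0 = 9 V.
KCL at each unknown node (sum of currents leaving = 0; resistances in Ω):
  Node 2: (V_2 - 0)/2 + (V_2 - 9)/160 = 0
Collecting terms: 0.5062 × V_2 = 0.05625  =>  V_2 = 0.1111 V
Part 1:
  Read off the nodal solution: V_2 = 0.1111 V
Part 2:
  I_R3 = (V_0 - V_2)/R3 = (9 - 0.1111)/160 = 0.05556 A
  Magnitude: I_R3 = 0.05556 A
Part 3:
  I_R2 = (V_1 - V_2)/R2 = (0 - 0.1111)/2 = -0.05556 A
  P_R2 = I_R2² × R2 = (-0.05556)² × 2 = 0.006173 W

Final answers:
1. V_2 = 0.1111 V
2. I_R3 = 0.05556 A
3. P_R2 = 0.006173 W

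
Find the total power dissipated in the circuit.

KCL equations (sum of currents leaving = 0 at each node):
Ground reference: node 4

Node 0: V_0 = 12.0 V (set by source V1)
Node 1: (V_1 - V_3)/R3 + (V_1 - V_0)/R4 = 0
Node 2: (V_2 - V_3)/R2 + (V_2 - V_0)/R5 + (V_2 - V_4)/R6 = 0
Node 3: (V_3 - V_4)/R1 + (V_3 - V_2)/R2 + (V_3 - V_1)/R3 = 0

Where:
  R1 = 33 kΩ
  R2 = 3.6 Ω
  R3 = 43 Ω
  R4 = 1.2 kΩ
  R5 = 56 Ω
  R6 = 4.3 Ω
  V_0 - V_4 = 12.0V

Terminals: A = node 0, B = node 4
Nodal analysis, taking node 4 as the 0 V reference.
Source V1 fixes V_0 = 12 V.
KCL at each unknown node (sum of currents leaving = 0; resistances in Ω):
  Node 1: (V_1 - V_3)/43 + (V_1 - 12)/1200 = 0
  Node 2: (V_2 - V_3)/3.6 + (V_2 - 12)/56 + (V_2 - 0)/4.3 = 0
  Node 3: (V_3 - 0)/33000 + (V_3 - V_2)/3.6 + (V_3 - V_1)/43 = 0
Collecting terms (coefficients in siemens):
  0.02409·V_1 - 0.02326·V_3 = 0.01
  0.5282·V_2 - 0.2778·V_3 = 0.2143
  0.3011·V_3 - 0.02326·V_1 - 0.2778·V_2 = 0
Solving these 3 simultaneous equations (Gaussian elimination) gives:
  V_1 = 1.306 V, V_2 = 0.8912 V, V_3 = 0.9232 V
Power in each resistor, P = (ΔV)²/R:
  P_R1 = (0.9232 - 0)²/33000 = 0.00002583 W
  P_R2 = (0.8912 - 0.9232)²/3.6 = 0.0002841 W
  P_R3 = (1.306 - 0.9232)²/43 = 0.003415 W
  P_R4 = (12 - 1.306)²/1200 = 0.09529 W
  P_R5 = (12 - 0.8912)²/56 = 2.204 W
  P_R6 = (0.8912 - 0)²/4.3 = 0.1847 W
P_total = P_R1 + P_R2 + P_R3 + P_R4 + P_R5 + P_R6 = 2.487 W

Final answer: 2.487 W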